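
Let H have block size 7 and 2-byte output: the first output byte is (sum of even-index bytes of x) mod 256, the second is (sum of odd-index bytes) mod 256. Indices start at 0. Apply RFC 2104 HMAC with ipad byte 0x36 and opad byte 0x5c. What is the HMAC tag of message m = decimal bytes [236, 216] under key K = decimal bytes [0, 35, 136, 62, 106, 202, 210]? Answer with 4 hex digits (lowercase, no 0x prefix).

Key decimal bytes [0, 35, 136, 62, 106, 202, 210] = 00 23 88 3e 6a ca d2 is exactly B = 7 bytes: K' = 00 23 88 3e 6a ca d2.
K' ⊕ ipad = 36 15 be 08 5c fc e4.  K' ⊕ opad = 5c 7f d4 62 36 96 8e.
Inner input = (K'⊕ipad) ∥ m = 36 15 be 08 5c fc e4 ∥ ec d8.
Inner hash: even-index sum = 780 mod 256 = 12; odd-index sum = 517 mod 256 = 5 → 0c 05.
Outer input = (K'⊕opad) ∥ inner = 5c 7f d4 62 36 96 8e ∥ 0c 05.
Outer hash (tag): even-index sum = 505 mod 256 = 249; odd-index sum = 387 mod 256 = 131 → f9 83.

f983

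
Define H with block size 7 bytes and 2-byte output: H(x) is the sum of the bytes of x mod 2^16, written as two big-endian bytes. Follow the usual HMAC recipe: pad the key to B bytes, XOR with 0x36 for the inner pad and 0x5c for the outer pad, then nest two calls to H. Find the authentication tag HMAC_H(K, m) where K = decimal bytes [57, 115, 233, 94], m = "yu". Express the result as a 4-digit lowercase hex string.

Key decimal bytes [57, 115, 233, 94] = 39 73 e9 5e is 4 bytes ≤ B = 7; zero-pad to 7 bytes: K' = 39 73 e9 5e 00 00 00.
K' ⊕ ipad = 0f 45 df 68 36 36 36.  K' ⊕ opad = 65 2f b5 02 5c 5c 5c.
Inner input = (K'⊕ipad) ∥ m = 0f 45 df 68 36 36 36 ∥ 79 75.
Inner hash: sum = 15+69+223+104+54+54+54+121+117 = 811 → 03 2b.
Outer input = (K'⊕opad) ∥ inner = 65 2f b5 02 5c 5c 5c ∥ 03 2b.
Outer hash (tag): sum = 101+47+181+2+92+92+92+3+43 = 653 → 02 8d.

028d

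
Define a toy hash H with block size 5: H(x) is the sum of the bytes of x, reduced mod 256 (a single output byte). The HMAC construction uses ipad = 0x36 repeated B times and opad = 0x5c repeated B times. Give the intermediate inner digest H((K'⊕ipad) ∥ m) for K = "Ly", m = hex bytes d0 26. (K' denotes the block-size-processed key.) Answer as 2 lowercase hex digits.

61

Key "Ly" = 4c 79 is 2 bytes ≤ B = 5; zero-pad to 5 bytes: K' = 4c 79 00 00 00.
K' ⊕ ipad = 7a 4f 36 36 36.
Inner input = 7a 4f 36 36 36 ∥ d0 26.
Inner hash: sum = 122+79+54+54+54+208+38 = 609; mod 256 = 97 → 61.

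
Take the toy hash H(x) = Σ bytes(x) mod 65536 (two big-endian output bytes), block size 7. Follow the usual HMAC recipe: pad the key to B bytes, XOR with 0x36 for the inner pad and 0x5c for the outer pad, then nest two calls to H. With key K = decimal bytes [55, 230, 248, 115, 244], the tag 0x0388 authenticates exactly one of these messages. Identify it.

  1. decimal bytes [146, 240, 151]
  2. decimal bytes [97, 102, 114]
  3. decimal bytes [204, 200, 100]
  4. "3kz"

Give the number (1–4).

1

Key decimal bytes [55, 230, 248, 115, 244] = 37 e6 f8 73 f4 is 5 bytes ≤ B = 7; zero-pad to 7 bytes: K' = 37 e6 f8 73 f4 00 00.
K' ⊕ ipad = 01 d0 ce 45 c2 36 36; K' ⊕ opad = 6b ba a4 2f a8 5c 5c.
m1: inner = H(01 d0 ce 45 c2 36 36 92 f0 97) = 05 2b; tag = H(6b ba a4 2f a8 5c 5c 05 2b) = 0388 ← matches
m2: inner = H(01 d0 ce 45 c2 36 36 61 66 72) = 04 4b; tag = H(6b ba a4 2f a8 5c 5c 04 4b) = 03a7
m3: inner = H(01 d0 ce 45 c2 36 36 cc c8 64) = 05 0a; tag = H(6b ba a4 2f a8 5c 5c 05 0a) = 0367
m4: inner = H(01 d0 ce 45 c2 36 36 33 6b 7a) = 04 2a; tag = H(6b ba a4 2f a8 5c 5c 04 2a) = 0386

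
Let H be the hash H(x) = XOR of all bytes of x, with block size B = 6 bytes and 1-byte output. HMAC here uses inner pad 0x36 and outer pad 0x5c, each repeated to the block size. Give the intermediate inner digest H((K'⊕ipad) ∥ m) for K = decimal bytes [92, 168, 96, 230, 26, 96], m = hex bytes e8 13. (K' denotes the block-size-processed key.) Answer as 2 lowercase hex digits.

f3

Key decimal bytes [92, 168, 96, 230, 26, 96] = 5c a8 60 e6 1a 60 is exactly B = 6 bytes: K' = 5c a8 60 e6 1a 60.
K' ⊕ ipad = 6a 9e 56 d0 2c 56.
Inner input = 6a 9e 56 d0 2c 56 ∥ e8 13.
Inner hash: XOR 6a⊕9e⊕56⊕d0⊕2c⊕56⊕e8⊕13 = f3.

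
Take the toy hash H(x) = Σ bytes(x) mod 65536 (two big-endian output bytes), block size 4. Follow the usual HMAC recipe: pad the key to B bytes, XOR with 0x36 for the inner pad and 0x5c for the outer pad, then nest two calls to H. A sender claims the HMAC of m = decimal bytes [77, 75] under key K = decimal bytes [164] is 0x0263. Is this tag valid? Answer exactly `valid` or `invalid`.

Key decimal bytes [164] = a4 is 1 byte ≤ B = 4; zero-pad to 4 bytes: K' = a4 00 00 00.
K' ⊕ ipad = 92 36 36 36; K' ⊕ opad = f8 5c 5c 5c.
Inner hash: sum = 146+54+54+54+77+75 = 460 → 01 cc.
Outer hash (recomputed tag): sum = 248+92+92+92+1+204 = 729 → 02 d9.
Recomputed tag = 02d9; claimed = 0263 → mismatch.

invalid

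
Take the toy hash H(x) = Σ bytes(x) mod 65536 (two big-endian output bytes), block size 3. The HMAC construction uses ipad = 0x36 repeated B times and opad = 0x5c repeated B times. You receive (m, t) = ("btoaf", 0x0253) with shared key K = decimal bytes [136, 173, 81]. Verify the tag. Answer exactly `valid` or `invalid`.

invalid

Key decimal bytes [136, 173, 81] = 88 ad 51 is exactly B = 3 bytes: K' = 88 ad 51.
K' ⊕ ipad = be 9b 67; K' ⊕ opad = d4 f1 0d.
Inner hash: sum = 190+155+103+98+116+111+97+102 = 972 → 03 cc.
Outer hash (recomputed tag): sum = 212+241+13+3+204 = 673 → 02 a1.
Recomputed tag = 02a1; claimed = 0253 → mismatch.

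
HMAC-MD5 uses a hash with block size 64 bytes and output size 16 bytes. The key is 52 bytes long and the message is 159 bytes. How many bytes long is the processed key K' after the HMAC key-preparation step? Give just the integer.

Key is 52 ≤ 64 bytes, zero-padded: |K'| = 64.

64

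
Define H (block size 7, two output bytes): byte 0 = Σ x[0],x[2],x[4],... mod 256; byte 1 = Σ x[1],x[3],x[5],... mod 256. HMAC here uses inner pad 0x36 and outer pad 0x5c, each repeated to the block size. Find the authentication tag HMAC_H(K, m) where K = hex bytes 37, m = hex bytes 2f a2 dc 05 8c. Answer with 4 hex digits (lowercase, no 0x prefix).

b85e

Key hex bytes 37 is 1 byte ≤ B = 7; zero-pad to 7 bytes: K' = 37 00 00 00 00 00 00.
K' ⊕ ipad = 01 36 36 36 36 36 36.  K' ⊕ opad = 6b 5c 5c 5c 5c 5c 5c.
Inner input = (K'⊕ipad) ∥ m = 01 36 36 36 36 36 36 ∥ 2f a2 dc 05 8c.
Inner hash: even-index sum = 330 mod 256 = 74; odd-index sum = 569 mod 256 = 57 → 4a 39.
Outer input = (K'⊕opad) ∥ inner = 6b 5c 5c 5c 5c 5c 5c ∥ 4a 39.
Outer hash (tag): even-index sum = 440 mod 256 = 184; odd-index sum = 350 mod 256 = 94 → b8 5e.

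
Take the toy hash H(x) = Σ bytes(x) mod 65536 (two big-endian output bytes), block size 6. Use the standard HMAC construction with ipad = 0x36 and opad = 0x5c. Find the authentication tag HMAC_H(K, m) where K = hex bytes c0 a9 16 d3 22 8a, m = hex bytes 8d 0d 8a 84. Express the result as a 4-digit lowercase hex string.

Key hex bytes c0 a9 16 d3 22 8a is exactly B = 6 bytes: K' = c0 a9 16 d3 22 8a.
K' ⊕ ipad = f6 9f 20 e5 14 bc.  K' ⊕ opad = 9c f5 4a 8f 7e d6.
Inner input = (K'⊕ipad) ∥ m = f6 9f 20 e5 14 bc ∥ 8d 0d 8a 84.
Inner hash: sum = 246+159+32+229+20+188+141+13+138+132 = 1298 → 05 12.
Outer input = (K'⊕opad) ∥ inner = 9c f5 4a 8f 7e d6 ∥ 05 12.
Outer hash (tag): sum = 156+245+74+143+126+214+5+18 = 981 → 03 d5.

03d5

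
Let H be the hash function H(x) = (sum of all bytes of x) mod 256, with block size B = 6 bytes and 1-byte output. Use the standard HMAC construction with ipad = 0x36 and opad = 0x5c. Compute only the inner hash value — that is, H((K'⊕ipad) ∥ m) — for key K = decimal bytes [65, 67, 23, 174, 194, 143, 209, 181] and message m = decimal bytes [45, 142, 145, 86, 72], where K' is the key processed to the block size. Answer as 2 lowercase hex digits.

0e

Key decimal bytes [65, 67, 23, 174, 194, 143, 209, 181] = 41 43 17 ae c2 8f d1 b5 is 8 bytes > B = 6, so hash it first: H(key) = 20, then zero-pad to 6 bytes: K' = 20 00 00 00 00 00.
K' ⊕ ipad = 16 36 36 36 36 36.
Inner input = 16 36 36 36 36 36 ∥ 2d 8e 91 56 48.
Inner hash: sum = 22+54+54+54+54+54+45+142+145+86+72 = 782; mod 256 = 14 → 0e.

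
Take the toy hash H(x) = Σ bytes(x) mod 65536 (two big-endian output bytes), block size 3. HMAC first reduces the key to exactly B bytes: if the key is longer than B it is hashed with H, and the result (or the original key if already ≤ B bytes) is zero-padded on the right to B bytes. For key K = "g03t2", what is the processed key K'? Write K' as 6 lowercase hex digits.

017000

|K| = 5 > B = 3, so first hash the key.
H(K): sum = 103+48+51+116+50 = 368 → 01 70.
Zero-pad H(K) = 01 70 to 3 bytes: K' = 01 70 00.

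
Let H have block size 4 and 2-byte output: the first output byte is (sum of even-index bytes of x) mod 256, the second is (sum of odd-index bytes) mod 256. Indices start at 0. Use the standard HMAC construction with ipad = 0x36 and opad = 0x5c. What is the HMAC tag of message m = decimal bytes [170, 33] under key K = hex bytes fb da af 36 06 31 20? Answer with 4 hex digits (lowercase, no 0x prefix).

Key hex bytes fb da af 36 06 31 20 is 7 bytes > B = 4, so hash it first: H(key) = d0 41, then zero-pad to 4 bytes: K' = d0 41 00 00.
K' ⊕ ipad = e6 77 36 36.  K' ⊕ opad = 8c 1d 5c 5c.
Inner input = (K'⊕ipad) ∥ m = e6 77 36 36 ∥ aa 21.
Inner hash: even-index sum = 454 mod 256 = 198; odd-index sum = 206 mod 256 = 206 → c6 ce.
Outer input = (K'⊕opad) ∥ inner = 8c 1d 5c 5c ∥ c6 ce.
Outer hash (tag): even-index sum = 430 mod 256 = 174; odd-index sum = 327 mod 256 = 71 → ae 47.

ae47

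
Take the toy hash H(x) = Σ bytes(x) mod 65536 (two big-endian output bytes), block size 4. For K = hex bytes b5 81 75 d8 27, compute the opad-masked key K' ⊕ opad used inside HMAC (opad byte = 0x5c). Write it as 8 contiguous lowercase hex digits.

Key hex bytes b5 81 75 d8 27 is 5 bytes > B = 4, so hash it first: H(key) = 02 aa, then zero-pad to 4 bytes: K' = 02 aa 00 00.
XOR each byte with 0x5c: 02⊕5c=5e, aa⊕5c=f6, 00⊕5c=5c, 00⊕5c=5c.

5ef65c5c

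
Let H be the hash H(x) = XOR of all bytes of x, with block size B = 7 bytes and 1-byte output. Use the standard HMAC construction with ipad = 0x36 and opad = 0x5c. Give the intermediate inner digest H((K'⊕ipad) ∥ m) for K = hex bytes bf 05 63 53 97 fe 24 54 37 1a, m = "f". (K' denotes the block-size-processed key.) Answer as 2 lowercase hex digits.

ee

Key hex bytes bf 05 63 53 97 fe 24 54 37 1a is 10 bytes > B = 7, so hash it first: H(key) = be, then zero-pad to 7 bytes: K' = be 00 00 00 00 00 00.
K' ⊕ ipad = 88 36 36 36 36 36 36.
Inner input = 88 36 36 36 36 36 36 ∥ 66.
Inner hash: XOR 88⊕36⊕36⊕36⊕36⊕36⊕36⊕66 = ee.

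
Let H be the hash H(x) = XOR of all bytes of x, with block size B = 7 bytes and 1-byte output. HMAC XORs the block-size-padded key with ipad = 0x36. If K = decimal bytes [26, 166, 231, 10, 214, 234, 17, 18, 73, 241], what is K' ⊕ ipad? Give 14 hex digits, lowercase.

Key decimal bytes [26, 166, 231, 10, 214, 234, 17, 18, 73, 241] = 1a a6 e7 0a d6 ea 11 12 49 f1 is 10 bytes > B = 7, so hash it first: H(key) = d6, then zero-pad to 7 bytes: K' = d6 00 00 00 00 00 00.
XOR each byte with 0x36: d6⊕36=e0, 00⊕36=36, 00⊕36=36, 00⊕36=36, 00⊕36=36, 00⊕36=36, 00⊕36=36.

e0363636363636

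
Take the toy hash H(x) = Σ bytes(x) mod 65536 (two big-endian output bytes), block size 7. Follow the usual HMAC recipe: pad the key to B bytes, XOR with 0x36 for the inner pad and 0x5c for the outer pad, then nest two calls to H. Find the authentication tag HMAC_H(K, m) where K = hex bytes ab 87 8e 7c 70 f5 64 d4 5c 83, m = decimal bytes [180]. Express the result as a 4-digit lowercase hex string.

Key hex bytes ab 87 8e 7c 70 f5 64 d4 5c 83 is 10 bytes > B = 7, so hash it first: H(key) = 05 b8, then zero-pad to 7 bytes: K' = 05 b8 00 00 00 00 00.
K' ⊕ ipad = 33 8e 36 36 36 36 36.  K' ⊕ opad = 59 e4 5c 5c 5c 5c 5c.
Inner input = (K'⊕ipad) ∥ m = 33 8e 36 36 36 36 36 ∥ b4.
Inner hash: sum = 51+142+54+54+54+54+54+180 = 643 → 02 83.
Outer input = (K'⊕opad) ∥ inner = 59 e4 5c 5c 5c 5c 5c ∥ 02 83.
Outer hash (tag): sum = 89+228+92+92+92+92+92+2+131 = 910 → 03 8e.

038e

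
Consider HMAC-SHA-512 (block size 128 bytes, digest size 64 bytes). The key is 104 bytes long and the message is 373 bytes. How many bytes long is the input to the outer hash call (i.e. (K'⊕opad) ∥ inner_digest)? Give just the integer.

Key is 104 ≤ 128 bytes, zero-padded: |K'| = 128.
Outer input = (K'⊕opad) ∥ H(inner) → 128 + 64 = 192 bytes.

192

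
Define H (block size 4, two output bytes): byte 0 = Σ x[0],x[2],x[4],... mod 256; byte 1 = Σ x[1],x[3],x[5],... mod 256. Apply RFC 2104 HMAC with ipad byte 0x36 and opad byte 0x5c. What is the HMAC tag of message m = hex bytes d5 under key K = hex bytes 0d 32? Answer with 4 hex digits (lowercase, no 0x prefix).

Key hex bytes 0d 32 is 2 bytes ≤ B = 4; zero-pad to 4 bytes: K' = 0d 32 00 00.
K' ⊕ ipad = 3b 04 36 36.  K' ⊕ opad = 51 6e 5c 5c.
Inner input = (K'⊕ipad) ∥ m = 3b 04 36 36 ∥ d5.
Inner hash: even-index sum = 326 mod 256 = 70; odd-index sum = 58 mod 256 = 58 → 46 3a.
Outer input = (K'⊕opad) ∥ inner = 51 6e 5c 5c ∥ 46 3a.
Outer hash (tag): even-index sum = 243 mod 256 = 243; odd-index sum = 260 mod 256 = 4 → f3 04.

f304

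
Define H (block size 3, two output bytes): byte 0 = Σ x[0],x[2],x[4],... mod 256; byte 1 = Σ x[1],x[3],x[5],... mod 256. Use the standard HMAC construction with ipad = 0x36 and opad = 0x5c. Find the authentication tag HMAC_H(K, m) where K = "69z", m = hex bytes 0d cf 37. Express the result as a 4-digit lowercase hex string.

Key "69z" = 36 39 7a is exactly B = 3 bytes: K' = 36 39 7a.
K' ⊕ ipad = 00 0f 4c.  K' ⊕ opad = 6a 65 26.
Inner input = (K'⊕ipad) ∥ m = 00 0f 4c ∥ 0d cf 37.
Inner hash: even-index sum = 283 mod 256 = 27; odd-index sum = 83 mod 256 = 83 → 1b 53.
Outer input = (K'⊕opad) ∥ inner = 6a 65 26 ∥ 1b 53.
Outer hash (tag): even-index sum = 227 mod 256 = 227; odd-index sum = 128 mod 256 = 128 → e3 80.

e380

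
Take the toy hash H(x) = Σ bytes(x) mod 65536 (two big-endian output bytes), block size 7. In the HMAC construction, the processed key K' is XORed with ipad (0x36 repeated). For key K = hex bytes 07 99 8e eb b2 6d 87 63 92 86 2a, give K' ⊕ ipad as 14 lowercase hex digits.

33523636363636

Key hex bytes 07 99 8e eb b2 6d 87 63 92 86 2a is 11 bytes > B = 7, so hash it first: H(key) = 05 64, then zero-pad to 7 bytes: K' = 05 64 00 00 00 00 00.
XOR each byte with 0x36: 05⊕36=33, 64⊕36=52, 00⊕36=36, 00⊕36=36, 00⊕36=36, 00⊕36=36, 00⊕36=36.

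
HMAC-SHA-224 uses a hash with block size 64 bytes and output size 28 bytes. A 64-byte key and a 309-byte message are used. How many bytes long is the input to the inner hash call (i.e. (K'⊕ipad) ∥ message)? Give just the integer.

Key is 64 ≤ 64 bytes, zero-padded: |K'| = 64.
Inner input = (K'⊕ipad) ∥ m → 64 + 309 = 373 bytes.

373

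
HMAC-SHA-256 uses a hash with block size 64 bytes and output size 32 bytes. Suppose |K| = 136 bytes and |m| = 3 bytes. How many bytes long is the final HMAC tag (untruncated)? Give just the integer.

The tag is one SHA-256 digest: 32 bytes.

32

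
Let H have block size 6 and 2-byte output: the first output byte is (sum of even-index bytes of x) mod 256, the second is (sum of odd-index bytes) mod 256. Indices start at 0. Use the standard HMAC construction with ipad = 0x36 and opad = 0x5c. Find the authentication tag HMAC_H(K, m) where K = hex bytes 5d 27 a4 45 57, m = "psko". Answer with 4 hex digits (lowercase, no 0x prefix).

3d8c

Key hex bytes 5d 27 a4 45 57 is 5 bytes ≤ B = 6; zero-pad to 6 bytes: K' = 5d 27 a4 45 57 00.
K' ⊕ ipad = 6b 11 92 73 61 36.  K' ⊕ opad = 01 7b f8 19 0b 5c.
Inner input = (K'⊕ipad) ∥ m = 6b 11 92 73 61 36 ∥ 70 73 6b 6f.
Inner hash: even-index sum = 569 mod 256 = 57; odd-index sum = 412 mod 256 = 156 → 39 9c.
Outer input = (K'⊕opad) ∥ inner = 01 7b f8 19 0b 5c ∥ 39 9c.
Outer hash (tag): even-index sum = 317 mod 256 = 61; odd-index sum = 396 mod 256 = 140 → 3d 8c.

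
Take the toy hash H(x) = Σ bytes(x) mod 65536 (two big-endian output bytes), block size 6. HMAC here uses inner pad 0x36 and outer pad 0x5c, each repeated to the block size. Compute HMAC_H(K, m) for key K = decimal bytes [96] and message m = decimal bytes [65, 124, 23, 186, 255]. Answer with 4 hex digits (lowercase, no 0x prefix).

Key decimal bytes [96] = 60 is 1 byte ≤ B = 6; zero-pad to 6 bytes: K' = 60 00 00 00 00 00.
K' ⊕ ipad = 56 36 36 36 36 36.  K' ⊕ opad = 3c 5c 5c 5c 5c 5c.
Inner input = (K'⊕ipad) ∥ m = 56 36 36 36 36 36 ∥ 41 7c 17 ba ff.
Inner hash: sum = 86+54+54+54+54+54+65+124+23+186+255 = 1009 → 03 f1.
Outer input = (K'⊕opad) ∥ inner = 3c 5c 5c 5c 5c 5c ∥ 03 f1.
Outer hash (tag): sum = 60+92+92+92+92+92+3+241 = 764 → 02 fc.

02fc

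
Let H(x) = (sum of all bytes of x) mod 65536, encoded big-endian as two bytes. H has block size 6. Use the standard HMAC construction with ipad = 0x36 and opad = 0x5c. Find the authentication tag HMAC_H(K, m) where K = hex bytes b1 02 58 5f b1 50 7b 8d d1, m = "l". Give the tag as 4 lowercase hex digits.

02c9

Key hex bytes b1 02 58 5f b1 50 7b 8d d1 is 9 bytes > B = 6, so hash it first: H(key) = 04 44, then zero-pad to 6 bytes: K' = 04 44 00 00 00 00.
K' ⊕ ipad = 32 72 36 36 36 36.  K' ⊕ opad = 58 18 5c 5c 5c 5c.
Inner input = (K'⊕ipad) ∥ m = 32 72 36 36 36 36 ∥ 6c.
Inner hash: sum = 50+114+54+54+54+54+108 = 488 → 01 e8.
Outer input = (K'⊕opad) ∥ inner = 58 18 5c 5c 5c 5c ∥ 01 e8.
Outer hash (tag): sum = 88+24+92+92+92+92+1+232 = 713 → 02 c9.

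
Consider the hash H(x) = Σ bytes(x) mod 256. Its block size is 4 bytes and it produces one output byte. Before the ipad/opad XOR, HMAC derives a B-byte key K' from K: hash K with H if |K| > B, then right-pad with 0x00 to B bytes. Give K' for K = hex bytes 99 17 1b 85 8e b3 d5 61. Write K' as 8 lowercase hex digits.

|K| = 8 > B = 4, so first hash the key.
H(K): sum = 153+23+27+133+142+179+213+97 = 967; mod 256 = 199 → c7.
Zero-pad H(K) = c7 to 4 bytes: K' = c7 00 00 00.

c7000000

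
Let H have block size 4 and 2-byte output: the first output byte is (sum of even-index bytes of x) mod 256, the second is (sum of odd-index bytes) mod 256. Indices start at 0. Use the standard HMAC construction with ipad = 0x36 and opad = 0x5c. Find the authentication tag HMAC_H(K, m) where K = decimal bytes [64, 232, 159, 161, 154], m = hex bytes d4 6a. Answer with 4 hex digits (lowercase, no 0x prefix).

Key decimal bytes [64, 232, 159, 161, 154] = 40 e8 9f a1 9a is 5 bytes > B = 4, so hash it first: H(key) = 79 89, then zero-pad to 4 bytes: K' = 79 89 00 00.
K' ⊕ ipad = 4f bf 36 36.  K' ⊕ opad = 25 d5 5c 5c.
Inner input = (K'⊕ipad) ∥ m = 4f bf 36 36 ∥ d4 6a.
Inner hash: even-index sum = 345 mod 256 = 89; odd-index sum = 351 mod 256 = 95 → 59 5f.
Outer input = (K'⊕opad) ∥ inner = 25 d5 5c 5c ∥ 59 5f.
Outer hash (tag): even-index sum = 218 mod 256 = 218; odd-index sum = 400 mod 256 = 144 → da 90.

da90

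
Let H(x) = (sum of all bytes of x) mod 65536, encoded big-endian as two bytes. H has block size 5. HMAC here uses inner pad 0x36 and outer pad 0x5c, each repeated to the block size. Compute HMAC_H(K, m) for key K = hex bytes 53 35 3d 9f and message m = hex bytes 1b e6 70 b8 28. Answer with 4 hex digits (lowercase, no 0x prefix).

029e

Key hex bytes 53 35 3d 9f is 4 bytes ≤ B = 5; zero-pad to 5 bytes: K' = 53 35 3d 9f 00.
K' ⊕ ipad = 65 03 0b a9 36.  K' ⊕ opad = 0f 69 61 c3 5c.
Inner input = (K'⊕ipad) ∥ m = 65 03 0b a9 36 ∥ 1b e6 70 b8 28.
Inner hash: sum = 101+3+11+169+54+27+230+112+184+40 = 931 → 03 a3.
Outer input = (K'⊕opad) ∥ inner = 0f 69 61 c3 5c ∥ 03 a3.
Outer hash (tag): sum = 15+105+97+195+92+3+163 = 670 → 02 9e.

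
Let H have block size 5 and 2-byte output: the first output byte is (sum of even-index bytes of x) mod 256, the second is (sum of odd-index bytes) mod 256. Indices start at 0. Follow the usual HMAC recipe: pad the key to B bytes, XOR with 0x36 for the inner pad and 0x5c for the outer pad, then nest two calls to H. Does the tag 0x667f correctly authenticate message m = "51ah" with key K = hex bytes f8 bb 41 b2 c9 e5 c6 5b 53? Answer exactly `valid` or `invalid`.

valid

Key hex bytes f8 bb 41 b2 c9 e5 c6 5b 53 is 9 bytes > B = 5, so hash it first: H(key) = 1b ad, then zero-pad to 5 bytes: K' = 1b ad 00 00 00.
K' ⊕ ipad = 2d 9b 36 36 36; K' ⊕ opad = 47 f1 5c 5c 5c.
Inner hash: even-index sum = 306 mod 256 = 50; odd-index sum = 359 mod 256 = 103 → 32 67.
Outer hash (recomputed tag): even-index sum = 358 mod 256 = 102; odd-index sum = 383 mod 256 = 127 → 66 7f.
Recomputed tag = 667f; claimed = 667f → match.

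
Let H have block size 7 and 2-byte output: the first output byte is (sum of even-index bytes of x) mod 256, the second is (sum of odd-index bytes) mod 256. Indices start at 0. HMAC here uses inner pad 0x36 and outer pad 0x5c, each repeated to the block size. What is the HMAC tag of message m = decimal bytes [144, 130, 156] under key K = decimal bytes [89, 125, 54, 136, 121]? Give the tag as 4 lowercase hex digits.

5bc7

Key decimal bytes [89, 125, 54, 136, 121] = 59 7d 36 88 79 is 5 bytes ≤ B = 7; zero-pad to 7 bytes: K' = 59 7d 36 88 79 00 00.
K' ⊕ ipad = 6f 4b 00 be 4f 36 36.  K' ⊕ opad = 05 21 6a d4 25 5c 5c.
Inner input = (K'⊕ipad) ∥ m = 6f 4b 00 be 4f 36 36 ∥ 90 82 9c.
Inner hash: even-index sum = 374 mod 256 = 118; odd-index sum = 619 mod 256 = 107 → 76 6b.
Outer input = (K'⊕opad) ∥ inner = 05 21 6a d4 25 5c 5c ∥ 76 6b.
Outer hash (tag): even-index sum = 347 mod 256 = 91; odd-index sum = 455 mod 256 = 199 → 5b c7.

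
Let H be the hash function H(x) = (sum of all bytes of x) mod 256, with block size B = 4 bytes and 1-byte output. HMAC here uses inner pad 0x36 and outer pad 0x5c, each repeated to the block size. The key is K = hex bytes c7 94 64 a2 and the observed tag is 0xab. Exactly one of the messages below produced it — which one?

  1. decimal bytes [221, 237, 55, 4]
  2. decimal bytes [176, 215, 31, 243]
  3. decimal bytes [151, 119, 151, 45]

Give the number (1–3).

2

Key hex bytes c7 94 64 a2 is exactly B = 4 bytes: K' = c7 94 64 a2.
K' ⊕ ipad = f1 a2 52 94; K' ⊕ opad = 9b c8 38 fe.
m1: inner = H(f1 a2 52 94 dd ed 37 04) = 7e; tag = H(9b c8 38 fe 7e) = 17
m2: inner = H(f1 a2 52 94 b0 d7 1f f3) = 12; tag = H(9b c8 38 fe 12) = ab ← matches
m3: inner = H(f1 a2 52 94 97 77 97 2d) = 4b; tag = H(9b c8 38 fe 4b) = e4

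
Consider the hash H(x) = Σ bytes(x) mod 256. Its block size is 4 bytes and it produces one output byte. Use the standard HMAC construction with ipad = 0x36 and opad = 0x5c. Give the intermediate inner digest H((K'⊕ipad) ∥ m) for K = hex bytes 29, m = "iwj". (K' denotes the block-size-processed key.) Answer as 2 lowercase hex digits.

Key hex bytes 29 is 1 byte ≤ B = 4; zero-pad to 4 bytes: K' = 29 00 00 00.
K' ⊕ ipad = 1f 36 36 36.
Inner input = 1f 36 36 36 ∥ 69 77 6a.
Inner hash: sum = 31+54+54+54+105+119+106 = 523; mod 256 = 11 → 0b.

0b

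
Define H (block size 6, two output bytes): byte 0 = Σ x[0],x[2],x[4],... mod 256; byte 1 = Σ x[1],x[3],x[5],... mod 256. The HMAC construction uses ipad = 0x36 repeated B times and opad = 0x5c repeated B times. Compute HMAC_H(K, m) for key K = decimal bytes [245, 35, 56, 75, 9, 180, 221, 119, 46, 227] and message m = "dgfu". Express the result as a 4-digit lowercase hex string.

Key decimal bytes [245, 35, 56, 75, 9, 180, 221, 119, 46, 227] = f5 23 38 4b 09 b4 dd 77 2e e3 is 10 bytes > B = 6, so hash it first: H(key) = 41 7c, then zero-pad to 6 bytes: K' = 41 7c 00 00 00 00.
K' ⊕ ipad = 77 4a 36 36 36 36.  K' ⊕ opad = 1d 20 5c 5c 5c 5c.
Inner input = (K'⊕ipad) ∥ m = 77 4a 36 36 36 36 ∥ 64 67 66 75.
Inner hash: even-index sum = 429 mod 256 = 173; odd-index sum = 402 mod 256 = 146 → ad 92.
Outer input = (K'⊕opad) ∥ inner = 1d 20 5c 5c 5c 5c ∥ ad 92.
Outer hash (tag): even-index sum = 386 mod 256 = 130; odd-index sum = 362 mod 256 = 106 → 82 6a.

826a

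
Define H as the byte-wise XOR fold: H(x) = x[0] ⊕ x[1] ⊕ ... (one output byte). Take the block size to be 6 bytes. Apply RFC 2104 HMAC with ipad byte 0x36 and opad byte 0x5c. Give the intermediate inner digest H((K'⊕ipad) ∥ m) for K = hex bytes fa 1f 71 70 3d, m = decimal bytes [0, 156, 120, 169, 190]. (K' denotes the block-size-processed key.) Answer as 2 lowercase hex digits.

Key hex bytes fa 1f 71 70 3d is 5 bytes ≤ B = 6; zero-pad to 6 bytes: K' = fa 1f 71 70 3d 00.
K' ⊕ ipad = cc 29 47 46 0b 36.
Inner input = cc 29 47 46 0b 36 ∥ 00 9c 78 a9 be.
Inner hash: XOR cc⊕29⊕47⊕46⊕0b⊕36⊕00⊕9c⊕78⊕a9⊕be = 2a.

2a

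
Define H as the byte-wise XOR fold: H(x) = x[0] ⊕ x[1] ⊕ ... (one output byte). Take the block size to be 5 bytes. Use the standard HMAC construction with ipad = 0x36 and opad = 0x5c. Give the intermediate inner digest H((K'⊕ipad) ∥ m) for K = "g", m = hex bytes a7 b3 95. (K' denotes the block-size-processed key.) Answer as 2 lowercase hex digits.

d0

Key "g" = 67 is 1 byte ≤ B = 5; zero-pad to 5 bytes: K' = 67 00 00 00 00.
K' ⊕ ipad = 51 36 36 36 36.
Inner input = 51 36 36 36 36 ∥ a7 b3 95.
Inner hash: XOR 51⊕36⊕36⊕36⊕36⊕a7⊕b3⊕95 = d0.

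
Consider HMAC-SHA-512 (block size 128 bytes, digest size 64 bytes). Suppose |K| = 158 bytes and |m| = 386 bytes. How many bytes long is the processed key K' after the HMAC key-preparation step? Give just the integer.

Key is 158 > 128 bytes, so it is hashed to 64 bytes then zero-padded to 128: |K'| = 128.

128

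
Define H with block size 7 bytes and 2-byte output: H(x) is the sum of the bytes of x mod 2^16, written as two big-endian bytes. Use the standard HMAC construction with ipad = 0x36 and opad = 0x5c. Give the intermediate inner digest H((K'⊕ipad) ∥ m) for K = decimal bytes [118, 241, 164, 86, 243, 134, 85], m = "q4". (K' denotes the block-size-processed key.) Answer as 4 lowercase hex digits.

0476

Key decimal bytes [118, 241, 164, 86, 243, 134, 85] = 76 f1 a4 56 f3 86 55 is exactly B = 7 bytes: K' = 76 f1 a4 56 f3 86 55.
K' ⊕ ipad = 40 c7 92 60 c5 b0 63.
Inner input = 40 c7 92 60 c5 b0 63 ∥ 71 34.
Inner hash: sum = 64+199+146+96+197+176+99+113+52 = 1142 → 04 76.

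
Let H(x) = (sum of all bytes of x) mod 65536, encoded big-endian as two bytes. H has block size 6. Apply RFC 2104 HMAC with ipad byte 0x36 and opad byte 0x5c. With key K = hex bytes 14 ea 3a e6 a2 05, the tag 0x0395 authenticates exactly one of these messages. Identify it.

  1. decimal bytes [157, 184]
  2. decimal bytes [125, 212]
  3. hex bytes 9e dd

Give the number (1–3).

3

Key hex bytes 14 ea 3a e6 a2 05 is exactly B = 6 bytes: K' = 14 ea 3a e6 a2 05.
K' ⊕ ipad = 22 dc 0c d0 94 33; K' ⊕ opad = 48 b6 66 ba fe 59.
m1: inner = H(22 dc 0c d0 94 33 9d b8) = 03 f6; tag = H(48 b6 66 ba fe 59 03 f6) = 046e
m2: inner = H(22 dc 0c d0 94 33 7d d4) = 03 f2; tag = H(48 b6 66 ba fe 59 03 f2) = 046a
m3: inner = H(22 dc 0c d0 94 33 9e dd) = 04 1c; tag = H(48 b6 66 ba fe 59 04 1c) = 0395 ← matches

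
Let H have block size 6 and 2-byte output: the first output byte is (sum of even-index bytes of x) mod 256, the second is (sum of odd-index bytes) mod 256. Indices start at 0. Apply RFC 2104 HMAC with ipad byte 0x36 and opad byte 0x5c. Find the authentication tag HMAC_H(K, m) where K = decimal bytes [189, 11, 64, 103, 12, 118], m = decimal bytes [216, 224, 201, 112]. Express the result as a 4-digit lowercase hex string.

29da

Key decimal bytes [189, 11, 64, 103, 12, 118] = bd 0b 40 67 0c 76 is exactly B = 6 bytes: K' = bd 0b 40 67 0c 76.
K' ⊕ ipad = 8b 3d 76 51 3a 40.  K' ⊕ opad = e1 57 1c 3b 50 2a.
Inner input = (K'⊕ipad) ∥ m = 8b 3d 76 51 3a 40 ∥ d8 e0 c9 70.
Inner hash: even-index sum = 732 mod 256 = 220; odd-index sum = 542 mod 256 = 30 → dc 1e.
Outer input = (K'⊕opad) ∥ inner = e1 57 1c 3b 50 2a ∥ dc 1e.
Outer hash (tag): even-index sum = 553 mod 256 = 41; odd-index sum = 218 mod 256 = 218 → 29 da.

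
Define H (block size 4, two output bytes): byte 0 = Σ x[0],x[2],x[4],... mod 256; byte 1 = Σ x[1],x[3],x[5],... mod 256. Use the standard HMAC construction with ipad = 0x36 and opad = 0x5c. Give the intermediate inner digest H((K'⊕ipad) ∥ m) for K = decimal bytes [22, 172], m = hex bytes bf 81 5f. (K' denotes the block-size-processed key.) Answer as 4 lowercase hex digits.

7451

Key decimal bytes [22, 172] = 16 ac is 2 bytes ≤ B = 4; zero-pad to 4 bytes: K' = 16 ac 00 00.
K' ⊕ ipad = 20 9a 36 36.
Inner input = 20 9a 36 36 ∥ bf 81 5f.
Inner hash: even-index sum = 372 mod 256 = 116; odd-index sum = 337 mod 256 = 81 → 74 51.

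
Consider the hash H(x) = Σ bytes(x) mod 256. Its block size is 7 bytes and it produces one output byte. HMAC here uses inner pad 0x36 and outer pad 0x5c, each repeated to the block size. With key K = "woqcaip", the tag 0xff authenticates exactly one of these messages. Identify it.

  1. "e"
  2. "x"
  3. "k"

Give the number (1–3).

Key "woqcaip" = 77 6f 71 63 61 69 70 is exactly B = 7 bytes: K' = 77 6f 71 63 61 69 70.
K' ⊕ ipad = 41 59 47 55 57 5f 46; K' ⊕ opad = 2b 33 2d 3f 3d 35 2c.
m1: inner = H(41 59 47 55 57 5f 46 65) = 97; tag = H(2b 33 2d 3f 3d 35 2c 97) = ff ← matches
m2: inner = H(41 59 47 55 57 5f 46 78) = aa; tag = H(2b 33 2d 3f 3d 35 2c aa) = 12
m3: inner = H(41 59 47 55 57 5f 46 6b) = 9d; tag = H(2b 33 2d 3f 3d 35 2c 9d) = 05

1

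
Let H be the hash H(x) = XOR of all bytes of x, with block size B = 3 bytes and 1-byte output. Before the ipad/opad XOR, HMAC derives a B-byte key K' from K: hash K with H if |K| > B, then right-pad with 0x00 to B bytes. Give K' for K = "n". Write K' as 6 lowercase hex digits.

Key "n" = 6e is 1 byte ≤ B = 3; zero-pad to 3 bytes: K' = 6e 00 00.

6e0000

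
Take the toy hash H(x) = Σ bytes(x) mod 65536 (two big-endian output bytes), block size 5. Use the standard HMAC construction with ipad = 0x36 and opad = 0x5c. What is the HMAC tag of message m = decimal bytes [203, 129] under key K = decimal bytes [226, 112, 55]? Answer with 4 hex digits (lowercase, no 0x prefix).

02e2

Key decimal bytes [226, 112, 55] = e2 70 37 is 3 bytes ≤ B = 5; zero-pad to 5 bytes: K' = e2 70 37 00 00.
K' ⊕ ipad = d4 46 01 36 36.  K' ⊕ opad = be 2c 6b 5c 5c.
Inner input = (K'⊕ipad) ∥ m = d4 46 01 36 36 ∥ cb 81.
Inner hash: sum = 212+70+1+54+54+203+129 = 723 → 02 d3.
Outer input = (K'⊕opad) ∥ inner = be 2c 6b 5c 5c ∥ 02 d3.
Outer hash (tag): sum = 190+44+107+92+92+2+211 = 738 → 02 e2.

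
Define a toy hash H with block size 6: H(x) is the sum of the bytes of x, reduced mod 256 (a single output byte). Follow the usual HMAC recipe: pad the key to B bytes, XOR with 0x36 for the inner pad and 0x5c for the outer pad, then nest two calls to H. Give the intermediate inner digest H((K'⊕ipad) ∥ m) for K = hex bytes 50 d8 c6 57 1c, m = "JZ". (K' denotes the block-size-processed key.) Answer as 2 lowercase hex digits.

a9

Key hex bytes 50 d8 c6 57 1c is 5 bytes ≤ B = 6; zero-pad to 6 bytes: K' = 50 d8 c6 57 1c 00.
K' ⊕ ipad = 66 ee f0 61 2a 36.
Inner input = 66 ee f0 61 2a 36 ∥ 4a 5a.
Inner hash: sum = 102+238+240+97+42+54+74+90 = 937; mod 256 = 169 → a9.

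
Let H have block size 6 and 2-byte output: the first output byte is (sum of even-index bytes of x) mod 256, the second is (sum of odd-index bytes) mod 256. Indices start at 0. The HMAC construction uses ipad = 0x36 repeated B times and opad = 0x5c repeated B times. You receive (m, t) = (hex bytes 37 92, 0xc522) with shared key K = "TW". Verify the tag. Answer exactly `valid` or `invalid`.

Key "TW" = 54 57 is 2 bytes ≤ B = 6; zero-pad to 6 bytes: K' = 54 57 00 00 00 00.
K' ⊕ ipad = 62 61 36 36 36 36; K' ⊕ opad = 08 0b 5c 5c 5c 5c.
Inner hash: even-index sum = 261 mod 256 = 5; odd-index sum = 351 mod 256 = 95 → 05 5f.
Outer hash (recomputed tag): even-index sum = 197 mod 256 = 197; odd-index sum = 290 mod 256 = 34 → c5 22.
Recomputed tag = c522; claimed = c522 → match.

valid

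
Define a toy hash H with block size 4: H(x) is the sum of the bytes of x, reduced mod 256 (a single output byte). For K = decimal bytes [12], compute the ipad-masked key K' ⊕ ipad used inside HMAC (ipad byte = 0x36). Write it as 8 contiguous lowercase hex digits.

3a363636

Key decimal bytes [12] = 0c is 1 byte ≤ B = 4; zero-pad to 4 bytes: K' = 0c 00 00 00.
XOR each byte with 0x36: 0c⊕36=3a, 00⊕36=36, 00⊕36=36, 00⊕36=36.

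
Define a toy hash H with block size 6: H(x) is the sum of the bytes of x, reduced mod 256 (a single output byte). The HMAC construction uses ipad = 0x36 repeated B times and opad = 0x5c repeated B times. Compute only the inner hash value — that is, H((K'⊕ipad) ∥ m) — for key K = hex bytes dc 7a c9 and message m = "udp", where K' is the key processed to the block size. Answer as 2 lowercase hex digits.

20

Key hex bytes dc 7a c9 is 3 bytes ≤ B = 6; zero-pad to 6 bytes: K' = dc 7a c9 00 00 00.
K' ⊕ ipad = ea 4c ff 36 36 36.
Inner input = ea 4c ff 36 36 36 ∥ 75 64 70.
Inner hash: sum = 234+76+255+54+54+54+117+100+112 = 1056; mod 256 = 32 → 20.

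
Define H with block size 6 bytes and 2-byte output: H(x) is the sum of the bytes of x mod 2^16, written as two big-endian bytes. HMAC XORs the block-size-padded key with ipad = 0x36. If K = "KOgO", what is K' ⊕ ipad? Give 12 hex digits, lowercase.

Key "KOgO" = 4b 4f 67 4f is 4 bytes ≤ B = 6; zero-pad to 6 bytes: K' = 4b 4f 67 4f 00 00.
XOR each byte with 0x36: 4b⊕36=7d, 4f⊕36=79, 67⊕36=51, 4f⊕36=79, 00⊕36=36, 00⊕36=36.

7d7951793636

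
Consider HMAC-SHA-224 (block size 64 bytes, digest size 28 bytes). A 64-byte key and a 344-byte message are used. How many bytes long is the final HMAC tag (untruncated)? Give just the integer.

28

The tag is one SHA-224 digest: 28 bytes.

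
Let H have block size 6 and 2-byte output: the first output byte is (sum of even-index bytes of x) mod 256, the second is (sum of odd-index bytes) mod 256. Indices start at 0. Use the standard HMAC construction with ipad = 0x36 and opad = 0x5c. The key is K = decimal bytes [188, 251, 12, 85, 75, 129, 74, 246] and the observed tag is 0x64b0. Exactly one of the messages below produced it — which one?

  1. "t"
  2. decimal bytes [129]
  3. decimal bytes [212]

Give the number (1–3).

Key decimal bytes [188, 251, 12, 85, 75, 129, 74, 246] = bc fb 0c 55 4b 81 4a f6 is 8 bytes > B = 6, so hash it first: H(key) = 5d c7, then zero-pad to 6 bytes: K' = 5d c7 00 00 00 00.
K' ⊕ ipad = 6b f1 36 36 36 36; K' ⊕ opad = 01 9b 5c 5c 5c 5c.
m1: inner = H(6b f1 36 36 36 36 74) = 4b 5d; tag = H(01 9b 5c 5c 5c 5c 4b 5d) = 04b0
m2: inner = H(6b f1 36 36 36 36 81) = 58 5d; tag = H(01 9b 5c 5c 5c 5c 58 5d) = 11b0
m3: inner = H(6b f1 36 36 36 36 d4) = ab 5d; tag = H(01 9b 5c 5c 5c 5c ab 5d) = 64b0 ← matches

3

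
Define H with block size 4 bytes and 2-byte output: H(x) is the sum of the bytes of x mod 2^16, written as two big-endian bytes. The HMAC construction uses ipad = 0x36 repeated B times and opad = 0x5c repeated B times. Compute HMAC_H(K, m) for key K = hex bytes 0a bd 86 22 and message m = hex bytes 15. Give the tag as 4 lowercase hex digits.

Key hex bytes 0a bd 86 22 is exactly B = 4 bytes: K' = 0a bd 86 22.
K' ⊕ ipad = 3c 8b b0 14.  K' ⊕ opad = 56 e1 da 7e.
Inner input = (K'⊕ipad) ∥ m = 3c 8b b0 14 ∥ 15.
Inner hash: sum = 60+139+176+20+21 = 416 → 01 a0.
Outer input = (K'⊕opad) ∥ inner = 56 e1 da 7e ∥ 01 a0.
Outer hash (tag): sum = 86+225+218+126+1+160 = 816 → 03 30.

0330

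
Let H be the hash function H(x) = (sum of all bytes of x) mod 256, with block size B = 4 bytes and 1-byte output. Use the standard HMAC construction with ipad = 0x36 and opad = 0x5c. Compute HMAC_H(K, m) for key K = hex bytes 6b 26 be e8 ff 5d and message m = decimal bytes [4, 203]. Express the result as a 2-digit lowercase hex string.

f9

Key hex bytes 6b 26 be e8 ff 5d is 6 bytes > B = 4, so hash it first: H(key) = 93, then zero-pad to 4 bytes: K' = 93 00 00 00.
K' ⊕ ipad = a5 36 36 36.  K' ⊕ opad = cf 5c 5c 5c.
Inner input = (K'⊕ipad) ∥ m = a5 36 36 36 ∥ 04 cb.
Inner hash: sum = 165+54+54+54+4+203 = 534; mod 256 = 22 → 16.
Outer input = (K'⊕opad) ∥ inner = cf 5c 5c 5c ∥ 16.
Outer hash (tag): sum = 207+92+92+92+22 = 505; mod 256 = 249 → f9.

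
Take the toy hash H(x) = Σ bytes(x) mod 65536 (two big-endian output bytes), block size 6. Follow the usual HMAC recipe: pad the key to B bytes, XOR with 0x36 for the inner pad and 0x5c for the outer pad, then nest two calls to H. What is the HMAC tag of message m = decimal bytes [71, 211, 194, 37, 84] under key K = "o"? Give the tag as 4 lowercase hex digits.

02be

Key "o" = 6f is 1 byte ≤ B = 6; zero-pad to 6 bytes: K' = 6f 00 00 00 00 00.
K' ⊕ ipad = 59 36 36 36 36 36.  K' ⊕ opad = 33 5c 5c 5c 5c 5c.
Inner input = (K'⊕ipad) ∥ m = 59 36 36 36 36 36 ∥ 47 d3 c2 25 54.
Inner hash: sum = 89+54+54+54+54+54+71+211+194+37+84 = 956 → 03 bc.
Outer input = (K'⊕opad) ∥ inner = 33 5c 5c 5c 5c 5c ∥ 03 bc.
Outer hash (tag): sum = 51+92+92+92+92+92+3+188 = 702 → 02 be.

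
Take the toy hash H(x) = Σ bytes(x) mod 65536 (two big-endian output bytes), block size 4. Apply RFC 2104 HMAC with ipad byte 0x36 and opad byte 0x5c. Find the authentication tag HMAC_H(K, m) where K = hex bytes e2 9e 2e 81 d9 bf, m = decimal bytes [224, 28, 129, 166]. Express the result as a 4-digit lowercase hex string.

Key hex bytes e2 9e 2e 81 d9 bf is 6 bytes > B = 4, so hash it first: H(key) = 03 c7, then zero-pad to 4 bytes: K' = 03 c7 00 00.
K' ⊕ ipad = 35 f1 36 36.  K' ⊕ opad = 5f 9b 5c 5c.
Inner input = (K'⊕ipad) ∥ m = 35 f1 36 36 ∥ e0 1c 81 a6.
Inner hash: sum = 53+241+54+54+224+28+129+166 = 949 → 03 b5.
Outer input = (K'⊕opad) ∥ inner = 5f 9b 5c 5c ∥ 03 b5.
Outer hash (tag): sum = 95+155+92+92+3+181 = 618 → 02 6a.

026a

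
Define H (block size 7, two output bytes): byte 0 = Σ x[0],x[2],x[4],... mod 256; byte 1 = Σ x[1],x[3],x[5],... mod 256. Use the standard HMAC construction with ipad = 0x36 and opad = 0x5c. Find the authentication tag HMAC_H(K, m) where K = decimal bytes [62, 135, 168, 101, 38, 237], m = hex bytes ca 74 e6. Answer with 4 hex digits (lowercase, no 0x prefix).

bb25

Key decimal bytes [62, 135, 168, 101, 38, 237] = 3e 87 a8 65 26 ed is 6 bytes ≤ B = 7; zero-pad to 7 bytes: K' = 3e 87 a8 65 26 ed 00.
K' ⊕ ipad = 08 b1 9e 53 10 db 36.  K' ⊕ opad = 62 db f4 39 7a b1 5c.
Inner input = (K'⊕ipad) ∥ m = 08 b1 9e 53 10 db 36 ∥ ca 74 e6.
Inner hash: even-index sum = 352 mod 256 = 96; odd-index sum = 911 mod 256 = 143 → 60 8f.
Outer input = (K'⊕opad) ∥ inner = 62 db f4 39 7a b1 5c ∥ 60 8f.
Outer hash (tag): even-index sum = 699 mod 256 = 187; odd-index sum = 549 mod 256 = 37 → bb 25.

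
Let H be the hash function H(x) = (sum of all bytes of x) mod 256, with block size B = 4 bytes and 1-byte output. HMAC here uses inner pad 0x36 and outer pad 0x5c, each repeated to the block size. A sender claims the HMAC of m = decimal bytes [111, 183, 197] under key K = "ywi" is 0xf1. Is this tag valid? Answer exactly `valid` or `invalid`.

valid

Key "ywi" = 79 77 69 is 3 bytes ≤ B = 4; zero-pad to 4 bytes: K' = 79 77 69 00.
K' ⊕ ipad = 4f 41 5f 36; K' ⊕ opad = 25 2b 35 5c.
Inner hash: sum = 79+65+95+54+111+183+197 = 784; mod 256 = 16 → 10.
Outer hash (recomputed tag): sum = 37+43+53+92+16 = 241 → f1.
Recomputed tag = f1; claimed = f1 → match.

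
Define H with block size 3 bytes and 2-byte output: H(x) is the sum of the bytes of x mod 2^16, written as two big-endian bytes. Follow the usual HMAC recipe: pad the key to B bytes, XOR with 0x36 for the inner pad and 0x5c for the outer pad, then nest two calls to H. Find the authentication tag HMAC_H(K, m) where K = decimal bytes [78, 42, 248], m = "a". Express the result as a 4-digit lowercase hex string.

Key decimal bytes [78, 42, 248] = 4e 2a f8 is exactly B = 3 bytes: K' = 4e 2a f8.
K' ⊕ ipad = 78 1c ce.  K' ⊕ opad = 12 76 a4.
Inner input = (K'⊕ipad) ∥ m = 78 1c ce ∥ 61.
Inner hash: sum = 120+28+206+97 = 451 → 01 c3.
Outer input = (K'⊕opad) ∥ inner = 12 76 a4 ∥ 01 c3.
Outer hash (tag): sum = 18+118+164+1+195 = 496 → 01 f0.

01f0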